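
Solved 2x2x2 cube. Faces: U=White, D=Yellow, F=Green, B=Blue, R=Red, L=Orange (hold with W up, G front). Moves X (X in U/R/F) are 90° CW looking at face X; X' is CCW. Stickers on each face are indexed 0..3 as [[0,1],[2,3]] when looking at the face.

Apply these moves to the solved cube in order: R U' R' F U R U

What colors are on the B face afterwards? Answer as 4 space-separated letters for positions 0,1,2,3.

After move 1 (R): R=RRRR U=WGWG F=GYGY D=YBYB B=WBWB
After move 2 (U'): U=GGWW F=OOGY R=GYRR B=RRWB L=WBOO
After move 3 (R'): R=YRGR U=GWWR F=OGGW D=YOYY B=BRBB
After move 4 (F): F=GOWG U=GWOB R=WRRR D=GYYY L=WYOO
After move 5 (U): U=OGBW F=WRWG R=BRRR B=WYBB L=GOOO
After move 6 (R): R=RBRR U=ORBG F=WYWY D=GBYW B=WYGB
After move 7 (U): U=BOGR F=RBWY R=WYRR B=GOGB L=WYOO
Query: B face = GOGB

Answer: G O G B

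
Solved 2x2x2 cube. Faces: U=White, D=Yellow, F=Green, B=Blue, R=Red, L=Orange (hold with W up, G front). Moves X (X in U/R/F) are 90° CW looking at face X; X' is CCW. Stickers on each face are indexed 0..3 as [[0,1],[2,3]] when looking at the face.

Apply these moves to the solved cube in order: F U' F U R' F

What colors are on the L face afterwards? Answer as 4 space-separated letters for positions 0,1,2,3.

Answer: G W O G

Derivation:
After move 1 (F): F=GGGG U=WWOO R=WRWR D=RRYY L=OYOY
After move 2 (U'): U=WOWO F=OYGG R=GGWR B=WRBB L=BBOY
After move 3 (F): F=GOGY U=WOYB R=WGOR D=WGYY L=BROR
After move 4 (U): U=YWBO F=WGGY R=WROR B=BRBB L=GOOR
After move 5 (R'): R=RRWO U=YBBB F=WWGO D=WGYY B=YRGB
After move 6 (F): F=GWOW U=YBRO R=BRBO D=WRYY L=GWOG
Query: L face = GWOG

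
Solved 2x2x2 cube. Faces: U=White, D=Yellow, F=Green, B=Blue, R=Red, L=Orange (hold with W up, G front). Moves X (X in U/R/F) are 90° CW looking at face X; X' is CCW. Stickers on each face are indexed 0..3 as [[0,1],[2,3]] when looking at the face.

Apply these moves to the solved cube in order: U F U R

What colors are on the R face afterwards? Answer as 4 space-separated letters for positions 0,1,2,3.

After move 1 (U): U=WWWW F=RRGG R=BBRR B=OOBB L=GGOO
After move 2 (F): F=GRGR U=WWOG R=WBWR D=RBYY L=GYOY
After move 3 (U): U=OWGW F=WBGR R=OOWR B=GYBB L=GROY
After move 4 (R): R=WORO U=OBGR F=WBGY D=RBYG B=WYWB
Query: R face = WORO

Answer: W O R O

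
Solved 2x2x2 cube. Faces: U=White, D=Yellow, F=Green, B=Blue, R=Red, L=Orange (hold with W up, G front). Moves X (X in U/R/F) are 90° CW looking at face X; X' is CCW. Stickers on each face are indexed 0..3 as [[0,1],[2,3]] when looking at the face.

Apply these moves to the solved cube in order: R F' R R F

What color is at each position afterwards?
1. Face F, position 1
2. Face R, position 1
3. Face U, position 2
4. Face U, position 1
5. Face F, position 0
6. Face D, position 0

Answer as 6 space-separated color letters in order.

After move 1 (R): R=RRRR U=WGWG F=GYGY D=YBYB B=WBWB
After move 2 (F'): F=YYGG U=WGRR R=BRYR D=OOYB L=OGOW
After move 3 (R): R=YBRR U=WYRG F=YOGB D=OWYW B=RBGB
After move 4 (R): R=RYRB U=WORB F=YWGW D=OGYR B=GBYB
After move 5 (F): F=GYWW U=WOWG R=RYBB D=RRYR L=OOOG
Query 1: F[1] = Y
Query 2: R[1] = Y
Query 3: U[2] = W
Query 4: U[1] = O
Query 5: F[0] = G
Query 6: D[0] = R

Answer: Y Y W O G R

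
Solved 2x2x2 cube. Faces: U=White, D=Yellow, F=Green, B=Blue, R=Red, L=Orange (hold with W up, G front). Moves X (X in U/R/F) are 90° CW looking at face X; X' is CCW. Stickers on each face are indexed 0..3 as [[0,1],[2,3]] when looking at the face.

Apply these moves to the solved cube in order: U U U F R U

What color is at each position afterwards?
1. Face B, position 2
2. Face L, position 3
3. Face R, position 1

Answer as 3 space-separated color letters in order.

After move 1 (U): U=WWWW F=RRGG R=BBRR B=OOBB L=GGOO
After move 2 (U): U=WWWW F=BBGG R=OORR B=GGBB L=RROO
After move 3 (U): U=WWWW F=OOGG R=GGRR B=RRBB L=BBOO
After move 4 (F): F=GOGO U=WWOB R=WGWR D=RGYY L=BYOY
After move 5 (R): R=WWRG U=WOOO F=GGGY D=RBYR B=BRWB
After move 6 (U): U=OWOO F=WWGY R=BRRG B=BYWB L=GGOY
Query 1: B[2] = W
Query 2: L[3] = Y
Query 3: R[1] = R

Answer: W Y R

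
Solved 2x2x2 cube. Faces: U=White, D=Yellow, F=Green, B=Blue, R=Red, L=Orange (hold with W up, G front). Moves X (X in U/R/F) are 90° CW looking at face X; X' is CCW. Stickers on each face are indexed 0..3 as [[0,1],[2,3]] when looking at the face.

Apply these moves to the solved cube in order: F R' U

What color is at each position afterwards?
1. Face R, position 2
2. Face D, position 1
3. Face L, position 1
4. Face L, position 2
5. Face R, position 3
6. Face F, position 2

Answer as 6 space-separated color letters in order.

After move 1 (F): F=GGGG U=WWOO R=WRWR D=RRYY L=OYOY
After move 2 (R'): R=RRWW U=WBOB F=GWGO D=RGYG B=YBRB
After move 3 (U): U=OWBB F=RRGO R=YBWW B=OYRB L=GWOY
Query 1: R[2] = W
Query 2: D[1] = G
Query 3: L[1] = W
Query 4: L[2] = O
Query 5: R[3] = W
Query 6: F[2] = G

Answer: W G W O W G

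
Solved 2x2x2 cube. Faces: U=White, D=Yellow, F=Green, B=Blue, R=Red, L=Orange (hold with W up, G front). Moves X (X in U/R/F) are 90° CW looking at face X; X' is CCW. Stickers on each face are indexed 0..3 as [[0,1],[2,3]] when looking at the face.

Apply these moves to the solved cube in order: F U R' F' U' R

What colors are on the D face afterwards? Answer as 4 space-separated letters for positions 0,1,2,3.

After move 1 (F): F=GGGG U=WWOO R=WRWR D=RRYY L=OYOY
After move 2 (U): U=OWOW F=WRGG R=BBWR B=OYBB L=GGOY
After move 3 (R'): R=BRBW U=OBOO F=WWGW D=RRYG B=YYRB
After move 4 (F'): F=WWWG U=OBBB R=RRRW D=GYYG L=GOOO
After move 5 (U'): U=BBOB F=GOWG R=WWRW B=RRRB L=YYOO
After move 6 (R): R=RWWW U=BOOG F=GYWG D=GRYR B=BRBB
Query: D face = GRYR

Answer: G R Y R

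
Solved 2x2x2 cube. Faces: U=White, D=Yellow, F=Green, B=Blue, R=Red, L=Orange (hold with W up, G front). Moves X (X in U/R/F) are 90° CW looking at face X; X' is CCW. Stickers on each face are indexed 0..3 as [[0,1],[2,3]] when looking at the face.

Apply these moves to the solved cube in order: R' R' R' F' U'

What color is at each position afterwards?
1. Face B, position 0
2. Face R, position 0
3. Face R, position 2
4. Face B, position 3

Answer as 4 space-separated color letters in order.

Answer: B Y Y B

Derivation:
After move 1 (R'): R=RRRR U=WBWB F=GWGW D=YGYG B=YBYB
After move 2 (R'): R=RRRR U=WYWY F=GBGB D=YWYW B=GBGB
After move 3 (R'): R=RRRR U=WGWG F=GYGY D=YBYB B=WBWB
After move 4 (F'): F=YYGG U=WGRR R=BRYR D=OOYB L=OGOW
After move 5 (U'): U=GRWR F=OGGG R=YYYR B=BRWB L=WBOW
Query 1: B[0] = B
Query 2: R[0] = Y
Query 3: R[2] = Y
Query 4: B[3] = B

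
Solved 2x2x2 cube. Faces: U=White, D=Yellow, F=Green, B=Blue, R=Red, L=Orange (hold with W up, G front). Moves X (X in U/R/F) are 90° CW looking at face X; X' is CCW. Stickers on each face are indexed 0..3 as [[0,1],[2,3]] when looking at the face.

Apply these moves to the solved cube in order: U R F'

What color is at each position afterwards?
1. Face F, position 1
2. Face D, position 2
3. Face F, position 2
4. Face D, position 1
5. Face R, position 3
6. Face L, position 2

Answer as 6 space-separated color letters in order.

After move 1 (U): U=WWWW F=RRGG R=BBRR B=OOBB L=GGOO
After move 2 (R): R=RBRB U=WRWG F=RYGY D=YBYO B=WOWB
After move 3 (F'): F=YYRG U=WRRR R=BBYB D=GOYO L=GGOW
Query 1: F[1] = Y
Query 2: D[2] = Y
Query 3: F[2] = R
Query 4: D[1] = O
Query 5: R[3] = B
Query 6: L[2] = O

Answer: Y Y R O B O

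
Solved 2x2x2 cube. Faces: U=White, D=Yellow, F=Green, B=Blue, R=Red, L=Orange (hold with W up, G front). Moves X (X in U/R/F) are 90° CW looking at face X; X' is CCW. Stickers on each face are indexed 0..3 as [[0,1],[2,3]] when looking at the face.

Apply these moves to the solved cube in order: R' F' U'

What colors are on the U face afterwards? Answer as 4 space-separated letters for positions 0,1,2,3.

After move 1 (R'): R=RRRR U=WBWB F=GWGW D=YGYG B=YBYB
After move 2 (F'): F=WWGG U=WBRR R=GRYR D=OOYG L=OBOW
After move 3 (U'): U=BRWR F=OBGG R=WWYR B=GRYB L=YBOW
Query: U face = BRWR

Answer: B R W R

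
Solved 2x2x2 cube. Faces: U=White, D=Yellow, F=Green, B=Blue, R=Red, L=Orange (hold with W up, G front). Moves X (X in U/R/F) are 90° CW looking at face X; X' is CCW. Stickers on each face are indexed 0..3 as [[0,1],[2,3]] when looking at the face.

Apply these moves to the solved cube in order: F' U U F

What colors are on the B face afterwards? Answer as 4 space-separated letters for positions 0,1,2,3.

Answer: G G B B

Derivation:
After move 1 (F'): F=GGGG U=WWRR R=YRYR D=OOYY L=OWOW
After move 2 (U): U=RWRW F=YRGG R=BBYR B=OWBB L=GGOW
After move 3 (U): U=RRWW F=BBGG R=OWYR B=GGBB L=YROW
After move 4 (F): F=GBGB U=RRWR R=WWWR D=YOYY L=YOOO
Query: B face = GGBB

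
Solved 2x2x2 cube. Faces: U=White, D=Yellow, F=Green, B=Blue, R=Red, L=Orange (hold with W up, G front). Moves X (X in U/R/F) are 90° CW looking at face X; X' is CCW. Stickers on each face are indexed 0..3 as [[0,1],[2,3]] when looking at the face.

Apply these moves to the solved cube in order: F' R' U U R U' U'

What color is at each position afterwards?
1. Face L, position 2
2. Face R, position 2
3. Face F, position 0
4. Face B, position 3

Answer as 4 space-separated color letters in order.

After move 1 (F'): F=GGGG U=WWRR R=YRYR D=OOYY L=OWOW
After move 2 (R'): R=RRYY U=WBRB F=GWGR D=OGYG B=YBOB
After move 3 (U): U=RWBB F=RRGR R=YBYY B=OWOB L=GWOW
After move 4 (U): U=BRBW F=YBGR R=OWYY B=GWOB L=RROW
After move 5 (R): R=YOYW U=BBBR F=YGGG D=OOYG B=WWRB
After move 6 (U'): U=BRBB F=RRGG R=YGYW B=YORB L=WWOW
After move 7 (U'): U=RBBB F=WWGG R=RRYW B=YGRB L=YOOW
Query 1: L[2] = O
Query 2: R[2] = Y
Query 3: F[0] = W
Query 4: B[3] = B

Answer: O Y W B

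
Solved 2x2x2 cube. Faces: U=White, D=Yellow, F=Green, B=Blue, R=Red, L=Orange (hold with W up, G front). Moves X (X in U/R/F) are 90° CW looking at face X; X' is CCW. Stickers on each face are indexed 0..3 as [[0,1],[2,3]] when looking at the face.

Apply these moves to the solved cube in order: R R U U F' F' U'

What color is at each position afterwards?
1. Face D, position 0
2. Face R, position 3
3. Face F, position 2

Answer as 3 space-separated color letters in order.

Answer: W R B

Derivation:
After move 1 (R): R=RRRR U=WGWG F=GYGY D=YBYB B=WBWB
After move 2 (R): R=RRRR U=WYWY F=GBGB D=YWYW B=GBGB
After move 3 (U): U=WWYY F=RRGB R=GBRR B=OOGB L=GBOO
After move 4 (U): U=YWYW F=GBGB R=OORR B=GBGB L=RROO
After move 5 (F'): F=BBGG U=YWOR R=WOYR D=ROYW L=RWOY
After move 6 (F'): F=BGBG U=YWWY R=OORR D=WYYW L=RROO
After move 7 (U'): U=WYYW F=RRBG R=BGRR B=OOGB L=GBOO
Query 1: D[0] = W
Query 2: R[3] = R
Query 3: F[2] = B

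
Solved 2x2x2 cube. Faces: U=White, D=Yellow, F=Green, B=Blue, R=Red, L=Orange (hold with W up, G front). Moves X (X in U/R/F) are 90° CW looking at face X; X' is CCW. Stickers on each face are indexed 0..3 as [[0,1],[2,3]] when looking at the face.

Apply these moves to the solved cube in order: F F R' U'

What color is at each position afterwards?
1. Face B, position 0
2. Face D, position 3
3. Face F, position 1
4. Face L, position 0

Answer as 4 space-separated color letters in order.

Answer: R G R Y

Derivation:
After move 1 (F): F=GGGG U=WWOO R=WRWR D=RRYY L=OYOY
After move 2 (F): F=GGGG U=WWYY R=OROR D=WWYY L=OROR
After move 3 (R'): R=RROO U=WBYB F=GWGY D=WGYG B=YBWB
After move 4 (U'): U=BBWY F=ORGY R=GWOO B=RRWB L=YBOR
Query 1: B[0] = R
Query 2: D[3] = G
Query 3: F[1] = R
Query 4: L[0] = Y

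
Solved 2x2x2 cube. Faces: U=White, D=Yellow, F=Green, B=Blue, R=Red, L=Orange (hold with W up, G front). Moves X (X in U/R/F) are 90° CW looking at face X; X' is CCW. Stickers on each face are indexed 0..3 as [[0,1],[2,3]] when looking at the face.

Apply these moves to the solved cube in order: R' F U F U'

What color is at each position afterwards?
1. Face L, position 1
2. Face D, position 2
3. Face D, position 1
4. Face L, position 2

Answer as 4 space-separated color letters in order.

Answer: Y Y Y O

Derivation:
After move 1 (R'): R=RRRR U=WBWB F=GWGW D=YGYG B=YBYB
After move 2 (F): F=GGWW U=WBOO R=WRBR D=RRYG L=OYOG
After move 3 (U): U=OWOB F=WRWW R=YBBR B=OYYB L=GGOG
After move 4 (F): F=WWWR U=OWGG R=OBBR D=BYYG L=GROR
After move 5 (U'): U=WGOG F=GRWR R=WWBR B=OBYB L=OYOR
Query 1: L[1] = Y
Query 2: D[2] = Y
Query 3: D[1] = Y
Query 4: L[2] = O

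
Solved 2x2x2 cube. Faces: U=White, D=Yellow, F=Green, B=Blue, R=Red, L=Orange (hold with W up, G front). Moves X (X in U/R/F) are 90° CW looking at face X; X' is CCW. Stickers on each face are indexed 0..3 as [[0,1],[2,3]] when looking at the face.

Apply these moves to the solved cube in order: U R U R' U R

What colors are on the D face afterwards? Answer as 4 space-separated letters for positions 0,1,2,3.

Answer: Y B Y R

Derivation:
After move 1 (U): U=WWWW F=RRGG R=BBRR B=OOBB L=GGOO
After move 2 (R): R=RBRB U=WRWG F=RYGY D=YBYO B=WOWB
After move 3 (U): U=WWGR F=RBGY R=WORB B=GGWB L=RYOO
After move 4 (R'): R=OBWR U=WWGG F=RWGR D=YBYY B=OGBB
After move 5 (U): U=GWGW F=OBGR R=OGWR B=RYBB L=RWOO
After move 6 (R): R=WORG U=GBGR F=OBGY D=YBYR B=WYWB
Query: D face = YBYR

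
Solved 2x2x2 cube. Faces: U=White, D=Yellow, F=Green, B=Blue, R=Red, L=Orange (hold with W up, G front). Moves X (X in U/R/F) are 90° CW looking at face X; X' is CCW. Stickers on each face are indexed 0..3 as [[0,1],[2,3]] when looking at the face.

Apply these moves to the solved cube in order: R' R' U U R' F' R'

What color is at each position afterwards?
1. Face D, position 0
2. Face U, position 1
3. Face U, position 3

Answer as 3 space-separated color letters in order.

After move 1 (R'): R=RRRR U=WBWB F=GWGW D=YGYG B=YBYB
After move 2 (R'): R=RRRR U=WYWY F=GBGB D=YWYW B=GBGB
After move 3 (U): U=WWYY F=RRGB R=GBRR B=OOGB L=GBOO
After move 4 (U): U=YWYW F=GBGB R=OORR B=GBGB L=RROO
After move 5 (R'): R=OROR U=YGYG F=GWGW D=YBYB B=WBWB
After move 6 (F'): F=WWGG U=YGOO R=BRYR D=ROYB L=RGOY
After move 7 (R'): R=RRBY U=YWOW F=WGGO D=RWYG B=BBOB
Query 1: D[0] = R
Query 2: U[1] = W
Query 3: U[3] = W

Answer: R W W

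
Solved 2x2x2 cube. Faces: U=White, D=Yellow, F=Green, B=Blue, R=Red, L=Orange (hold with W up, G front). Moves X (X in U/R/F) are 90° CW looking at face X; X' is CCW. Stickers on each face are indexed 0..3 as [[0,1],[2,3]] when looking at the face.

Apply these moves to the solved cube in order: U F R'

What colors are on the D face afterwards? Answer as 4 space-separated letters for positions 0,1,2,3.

After move 1 (U): U=WWWW F=RRGG R=BBRR B=OOBB L=GGOO
After move 2 (F): F=GRGR U=WWOG R=WBWR D=RBYY L=GYOY
After move 3 (R'): R=BRWW U=WBOO F=GWGG D=RRYR B=YOBB
Query: D face = RRYR

Answer: R R Y R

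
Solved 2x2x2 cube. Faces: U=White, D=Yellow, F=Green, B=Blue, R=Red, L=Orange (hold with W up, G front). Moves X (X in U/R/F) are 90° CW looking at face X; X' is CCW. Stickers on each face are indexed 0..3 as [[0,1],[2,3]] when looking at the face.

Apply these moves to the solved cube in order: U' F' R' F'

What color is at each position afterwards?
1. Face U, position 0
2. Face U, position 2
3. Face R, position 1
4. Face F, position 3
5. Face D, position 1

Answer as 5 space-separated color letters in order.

After move 1 (U'): U=WWWW F=OOGG R=GGRR B=RRBB L=BBOO
After move 2 (F'): F=OGOG U=WWGR R=YGYR D=BOYY L=BWOW
After move 3 (R'): R=GRYY U=WBGR F=OWOR D=BGYG B=YROB
After move 4 (F'): F=WROO U=WBGY R=GRBY D=WWYG L=BROG
Query 1: U[0] = W
Query 2: U[2] = G
Query 3: R[1] = R
Query 4: F[3] = O
Query 5: D[1] = W

Answer: W G R O W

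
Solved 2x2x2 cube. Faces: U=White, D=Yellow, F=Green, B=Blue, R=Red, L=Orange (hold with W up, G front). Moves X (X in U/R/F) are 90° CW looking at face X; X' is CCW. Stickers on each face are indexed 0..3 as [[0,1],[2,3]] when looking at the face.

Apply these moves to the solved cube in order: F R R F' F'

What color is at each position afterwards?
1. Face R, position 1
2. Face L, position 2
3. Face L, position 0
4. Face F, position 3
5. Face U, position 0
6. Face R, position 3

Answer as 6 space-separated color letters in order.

Answer: W O O G W W

Derivation:
After move 1 (F): F=GGGG U=WWOO R=WRWR D=RRYY L=OYOY
After move 2 (R): R=WWRR U=WGOG F=GRGY D=RBYB B=OBWB
After move 3 (R): R=RWRW U=WROY F=GBGB D=RWYO B=GBGB
After move 4 (F'): F=BBGG U=WRRR R=WWRW D=YYYO L=OYOO
After move 5 (F'): F=BGBG U=WRWR R=YWYW D=YOYO L=OROR
Query 1: R[1] = W
Query 2: L[2] = O
Query 3: L[0] = O
Query 4: F[3] = G
Query 5: U[0] = W
Query 6: R[3] = W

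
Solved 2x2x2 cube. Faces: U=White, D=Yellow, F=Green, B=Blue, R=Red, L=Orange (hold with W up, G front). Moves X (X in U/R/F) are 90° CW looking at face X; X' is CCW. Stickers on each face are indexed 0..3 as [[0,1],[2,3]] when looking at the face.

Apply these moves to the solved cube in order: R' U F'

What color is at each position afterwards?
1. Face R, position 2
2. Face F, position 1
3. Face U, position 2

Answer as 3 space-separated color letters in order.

Answer: Y W Y

Derivation:
After move 1 (R'): R=RRRR U=WBWB F=GWGW D=YGYG B=YBYB
After move 2 (U): U=WWBB F=RRGW R=YBRR B=OOYB L=GWOO
After move 3 (F'): F=RWRG U=WWYR R=GBYR D=WOYG L=GBOB
Query 1: R[2] = Y
Query 2: F[1] = W
Query 3: U[2] = Y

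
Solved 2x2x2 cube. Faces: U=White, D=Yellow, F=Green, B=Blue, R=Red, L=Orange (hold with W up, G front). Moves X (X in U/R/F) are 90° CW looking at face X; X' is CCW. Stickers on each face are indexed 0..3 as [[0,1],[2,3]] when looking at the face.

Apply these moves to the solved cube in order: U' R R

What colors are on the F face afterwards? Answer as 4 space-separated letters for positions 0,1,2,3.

After move 1 (U'): U=WWWW F=OOGG R=GGRR B=RRBB L=BBOO
After move 2 (R): R=RGRG U=WOWG F=OYGY D=YBYR B=WRWB
After move 3 (R): R=RRGG U=WYWY F=OBGR D=YWYW B=GROB
Query: F face = OBGR

Answer: O B G R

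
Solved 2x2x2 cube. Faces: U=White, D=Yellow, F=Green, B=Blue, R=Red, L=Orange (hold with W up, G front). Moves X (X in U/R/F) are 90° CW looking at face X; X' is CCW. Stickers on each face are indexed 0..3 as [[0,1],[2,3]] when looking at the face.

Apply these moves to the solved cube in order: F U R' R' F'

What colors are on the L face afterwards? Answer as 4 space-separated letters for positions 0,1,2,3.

After move 1 (F): F=GGGG U=WWOO R=WRWR D=RRYY L=OYOY
After move 2 (U): U=OWOW F=WRGG R=BBWR B=OYBB L=GGOY
After move 3 (R'): R=BRBW U=OBOO F=WWGW D=RRYG B=YYRB
After move 4 (R'): R=RWBB U=OROY F=WBGO D=RWYW B=GYRB
After move 5 (F'): F=BOWG U=ORRB R=WWRB D=GYYW L=GYOO
Query: L face = GYOO

Answer: G Y O O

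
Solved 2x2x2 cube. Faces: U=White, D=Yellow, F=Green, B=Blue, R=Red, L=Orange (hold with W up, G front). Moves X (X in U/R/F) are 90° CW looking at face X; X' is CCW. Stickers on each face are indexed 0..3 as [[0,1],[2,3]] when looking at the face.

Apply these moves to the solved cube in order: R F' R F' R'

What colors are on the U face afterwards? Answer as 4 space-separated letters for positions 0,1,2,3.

Answer: W G Y R

Derivation:
After move 1 (R): R=RRRR U=WGWG F=GYGY D=YBYB B=WBWB
After move 2 (F'): F=YYGG U=WGRR R=BRYR D=OOYB L=OGOW
After move 3 (R): R=YBRR U=WYRG F=YOGB D=OWYW B=RBGB
After move 4 (F'): F=OBYG U=WYYR R=WBOR D=GWYW L=OGOR
After move 5 (R'): R=BRWO U=WGYR F=OYYR D=GBYG B=WBWB
Query: U face = WGYR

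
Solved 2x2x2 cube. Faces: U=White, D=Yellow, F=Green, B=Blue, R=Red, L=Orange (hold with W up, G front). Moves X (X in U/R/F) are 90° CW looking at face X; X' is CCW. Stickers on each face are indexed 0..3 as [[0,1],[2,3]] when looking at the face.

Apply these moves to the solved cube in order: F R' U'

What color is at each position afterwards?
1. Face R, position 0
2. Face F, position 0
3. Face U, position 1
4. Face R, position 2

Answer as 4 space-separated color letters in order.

Answer: G O B W

Derivation:
After move 1 (F): F=GGGG U=WWOO R=WRWR D=RRYY L=OYOY
After move 2 (R'): R=RRWW U=WBOB F=GWGO D=RGYG B=YBRB
After move 3 (U'): U=BBWO F=OYGO R=GWWW B=RRRB L=YBOY
Query 1: R[0] = G
Query 2: F[0] = O
Query 3: U[1] = B
Query 4: R[2] = W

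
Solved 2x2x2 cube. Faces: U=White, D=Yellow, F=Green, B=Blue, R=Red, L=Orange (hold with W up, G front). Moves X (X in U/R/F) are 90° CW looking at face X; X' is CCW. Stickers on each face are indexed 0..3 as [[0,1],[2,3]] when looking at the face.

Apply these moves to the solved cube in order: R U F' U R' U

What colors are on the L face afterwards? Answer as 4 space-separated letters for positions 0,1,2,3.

Answer: B W O G

Derivation:
After move 1 (R): R=RRRR U=WGWG F=GYGY D=YBYB B=WBWB
After move 2 (U): U=WWGG F=RRGY R=WBRR B=OOWB L=GYOO
After move 3 (F'): F=RYRG U=WWWR R=BBYR D=YOYB L=GGOG
After move 4 (U): U=WWRW F=BBRG R=OOYR B=GGWB L=RYOG
After move 5 (R'): R=OROY U=WWRG F=BWRW D=YBYG B=BGOB
After move 6 (U): U=RWGW F=ORRW R=BGOY B=RYOB L=BWOG
Query: L face = BWOG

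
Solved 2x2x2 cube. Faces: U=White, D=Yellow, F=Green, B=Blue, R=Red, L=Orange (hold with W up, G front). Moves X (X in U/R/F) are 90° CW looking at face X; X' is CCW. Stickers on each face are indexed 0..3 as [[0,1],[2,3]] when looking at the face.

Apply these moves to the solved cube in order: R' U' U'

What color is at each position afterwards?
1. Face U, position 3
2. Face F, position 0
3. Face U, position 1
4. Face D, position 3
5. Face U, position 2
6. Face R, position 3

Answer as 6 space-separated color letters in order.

Answer: W Y W G B R

Derivation:
After move 1 (R'): R=RRRR U=WBWB F=GWGW D=YGYG B=YBYB
After move 2 (U'): U=BBWW F=OOGW R=GWRR B=RRYB L=YBOO
After move 3 (U'): U=BWBW F=YBGW R=OORR B=GWYB L=RROO
Query 1: U[3] = W
Query 2: F[0] = Y
Query 3: U[1] = W
Query 4: D[3] = G
Query 5: U[2] = B
Query 6: R[3] = R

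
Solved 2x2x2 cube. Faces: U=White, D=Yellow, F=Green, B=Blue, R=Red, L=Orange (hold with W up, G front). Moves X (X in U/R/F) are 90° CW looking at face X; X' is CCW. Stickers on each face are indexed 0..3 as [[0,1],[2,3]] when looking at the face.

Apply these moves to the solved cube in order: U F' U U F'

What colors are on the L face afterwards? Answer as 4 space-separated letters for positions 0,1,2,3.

Answer: Y W O W

Derivation:
After move 1 (U): U=WWWW F=RRGG R=BBRR B=OOBB L=GGOO
After move 2 (F'): F=RGRG U=WWBR R=YBYR D=GOYY L=GWOW
After move 3 (U): U=BWRW F=YBRG R=OOYR B=GWBB L=RGOW
After move 4 (U): U=RBWW F=OORG R=GWYR B=RGBB L=YBOW
After move 5 (F'): F=OGOR U=RBGY R=OWGR D=BWYY L=YWOW
Query: L face = YWOW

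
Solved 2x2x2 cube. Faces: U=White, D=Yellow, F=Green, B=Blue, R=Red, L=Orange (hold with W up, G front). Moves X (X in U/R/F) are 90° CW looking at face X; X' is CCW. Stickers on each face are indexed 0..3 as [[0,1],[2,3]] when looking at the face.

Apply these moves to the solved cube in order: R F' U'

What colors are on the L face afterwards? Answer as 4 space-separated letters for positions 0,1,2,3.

Answer: W B O W

Derivation:
After move 1 (R): R=RRRR U=WGWG F=GYGY D=YBYB B=WBWB
After move 2 (F'): F=YYGG U=WGRR R=BRYR D=OOYB L=OGOW
After move 3 (U'): U=GRWR F=OGGG R=YYYR B=BRWB L=WBOW
Query: L face = WBOW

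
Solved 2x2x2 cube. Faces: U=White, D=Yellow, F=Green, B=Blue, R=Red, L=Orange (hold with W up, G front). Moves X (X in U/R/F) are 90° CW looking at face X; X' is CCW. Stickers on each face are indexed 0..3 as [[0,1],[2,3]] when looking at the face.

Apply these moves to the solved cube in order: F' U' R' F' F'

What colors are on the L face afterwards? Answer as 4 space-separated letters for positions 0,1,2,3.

Answer: B G O G

Derivation:
After move 1 (F'): F=GGGG U=WWRR R=YRYR D=OOYY L=OWOW
After move 2 (U'): U=WRWR F=OWGG R=GGYR B=YRBB L=BBOW
After move 3 (R'): R=GRGY U=WBWY F=ORGR D=OWYG B=YROB
After move 4 (F'): F=RROG U=WBGG R=WROY D=BWYG L=BYOW
After move 5 (F'): F=RGRO U=WBWO R=WRBY D=YWYG L=BGOG
Query: L face = BGOG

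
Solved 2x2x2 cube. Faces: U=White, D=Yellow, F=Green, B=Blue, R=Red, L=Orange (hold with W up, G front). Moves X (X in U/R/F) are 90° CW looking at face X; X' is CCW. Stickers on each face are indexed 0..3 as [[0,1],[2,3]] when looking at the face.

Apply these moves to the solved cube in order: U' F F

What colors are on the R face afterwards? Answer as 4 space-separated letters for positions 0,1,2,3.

After move 1 (U'): U=WWWW F=OOGG R=GGRR B=RRBB L=BBOO
After move 2 (F): F=GOGO U=WWOB R=WGWR D=RGYY L=BYOY
After move 3 (F): F=GGOO U=WWYY R=OGBR D=WWYY L=BROG
Query: R face = OGBR

Answer: O G B R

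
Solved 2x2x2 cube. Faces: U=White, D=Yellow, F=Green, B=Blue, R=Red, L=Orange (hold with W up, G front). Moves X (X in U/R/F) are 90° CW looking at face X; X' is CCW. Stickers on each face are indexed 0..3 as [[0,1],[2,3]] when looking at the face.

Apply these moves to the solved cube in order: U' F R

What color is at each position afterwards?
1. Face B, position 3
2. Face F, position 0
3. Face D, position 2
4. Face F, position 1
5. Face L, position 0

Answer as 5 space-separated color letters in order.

After move 1 (U'): U=WWWW F=OOGG R=GGRR B=RRBB L=BBOO
After move 2 (F): F=GOGO U=WWOB R=WGWR D=RGYY L=BYOY
After move 3 (R): R=WWRG U=WOOO F=GGGY D=RBYR B=BRWB
Query 1: B[3] = B
Query 2: F[0] = G
Query 3: D[2] = Y
Query 4: F[1] = G
Query 5: L[0] = B

Answer: B G Y G B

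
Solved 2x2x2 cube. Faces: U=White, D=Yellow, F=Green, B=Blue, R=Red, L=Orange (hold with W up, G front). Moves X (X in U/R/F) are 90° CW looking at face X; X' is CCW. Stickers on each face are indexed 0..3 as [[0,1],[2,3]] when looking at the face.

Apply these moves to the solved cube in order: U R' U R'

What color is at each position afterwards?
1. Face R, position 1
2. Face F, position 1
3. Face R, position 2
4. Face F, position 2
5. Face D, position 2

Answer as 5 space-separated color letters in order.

After move 1 (U): U=WWWW F=RRGG R=BBRR B=OOBB L=GGOO
After move 2 (R'): R=BRBR U=WBWO F=RWGW D=YRYG B=YOYB
After move 3 (U): U=WWOB F=BRGW R=YOBR B=GGYB L=RWOO
After move 4 (R'): R=ORYB U=WYOG F=BWGB D=YRYW B=GGRB
Query 1: R[1] = R
Query 2: F[1] = W
Query 3: R[2] = Y
Query 4: F[2] = G
Query 5: D[2] = Y

Answer: R W Y G Y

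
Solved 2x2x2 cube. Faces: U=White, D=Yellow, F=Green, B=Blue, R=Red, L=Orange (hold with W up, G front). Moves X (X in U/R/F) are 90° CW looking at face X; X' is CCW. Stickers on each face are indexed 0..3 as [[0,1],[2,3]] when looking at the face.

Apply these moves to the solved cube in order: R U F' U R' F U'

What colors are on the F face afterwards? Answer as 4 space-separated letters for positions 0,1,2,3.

Answer: R Y W W

Derivation:
After move 1 (R): R=RRRR U=WGWG F=GYGY D=YBYB B=WBWB
After move 2 (U): U=WWGG F=RRGY R=WBRR B=OOWB L=GYOO
After move 3 (F'): F=RYRG U=WWWR R=BBYR D=YOYB L=GGOG
After move 4 (U): U=WWRW F=BBRG R=OOYR B=GGWB L=RYOG
After move 5 (R'): R=OROY U=WWRG F=BWRW D=YBYG B=BGOB
After move 6 (F): F=RBWW U=WWGY R=RRGY D=OOYG L=RYOB
After move 7 (U'): U=WYWG F=RYWW R=RBGY B=RROB L=BGOB
Query: F face = RYWW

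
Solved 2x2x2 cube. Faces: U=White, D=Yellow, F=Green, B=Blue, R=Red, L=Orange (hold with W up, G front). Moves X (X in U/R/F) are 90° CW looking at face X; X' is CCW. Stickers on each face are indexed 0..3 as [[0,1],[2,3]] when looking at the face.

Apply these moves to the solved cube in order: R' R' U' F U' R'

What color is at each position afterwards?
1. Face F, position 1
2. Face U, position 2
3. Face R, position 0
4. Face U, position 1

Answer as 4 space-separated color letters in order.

Answer: B Y O G

Derivation:
After move 1 (R'): R=RRRR U=WBWB F=GWGW D=YGYG B=YBYB
After move 2 (R'): R=RRRR U=WYWY F=GBGB D=YWYW B=GBGB
After move 3 (U'): U=YYWW F=OOGB R=GBRR B=RRGB L=GBOO
After move 4 (F): F=GOBO U=YYOB R=WBWR D=RGYW L=GYOW
After move 5 (U'): U=YBYO F=GYBO R=GOWR B=WBGB L=RROW
After move 6 (R'): R=ORGW U=YGYW F=GBBO D=RYYO B=WBGB
Query 1: F[1] = B
Query 2: U[2] = Y
Query 3: R[0] = O
Query 4: U[1] = G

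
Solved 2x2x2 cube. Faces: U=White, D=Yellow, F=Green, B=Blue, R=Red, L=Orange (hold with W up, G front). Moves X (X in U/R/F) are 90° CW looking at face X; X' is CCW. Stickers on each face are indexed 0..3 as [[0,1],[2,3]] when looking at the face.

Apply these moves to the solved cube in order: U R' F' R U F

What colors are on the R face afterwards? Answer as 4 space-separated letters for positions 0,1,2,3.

After move 1 (U): U=WWWW F=RRGG R=BBRR B=OOBB L=GGOO
After move 2 (R'): R=BRBR U=WBWO F=RWGW D=YRYG B=YOYB
After move 3 (F'): F=WWRG U=WBBB R=RRYR D=GOYG L=GOOW
After move 4 (R): R=YRRR U=WWBG F=WORG D=GYYY B=BOBB
After move 5 (U): U=BWGW F=YRRG R=BORR B=GOBB L=WOOW
After move 6 (F): F=RYGR U=BWWO R=GOWR D=RBYY L=WGOY
Query: R face = GOWR

Answer: G O W R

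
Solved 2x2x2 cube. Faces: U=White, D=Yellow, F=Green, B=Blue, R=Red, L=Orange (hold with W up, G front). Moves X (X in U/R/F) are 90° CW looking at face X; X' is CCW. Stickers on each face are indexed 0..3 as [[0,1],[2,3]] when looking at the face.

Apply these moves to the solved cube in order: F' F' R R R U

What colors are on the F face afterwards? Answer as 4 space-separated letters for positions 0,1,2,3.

Answer: R R G Y

Derivation:
After move 1 (F'): F=GGGG U=WWRR R=YRYR D=OOYY L=OWOW
After move 2 (F'): F=GGGG U=WWYY R=OROR D=WWYY L=OROR
After move 3 (R): R=OORR U=WGYG F=GWGY D=WBYB B=YBWB
After move 4 (R): R=RORO U=WWYY F=GBGB D=WWYY B=GBGB
After move 5 (R): R=RROO U=WBYB F=GWGY D=WGYG B=YBWB
After move 6 (U): U=YWBB F=RRGY R=YBOO B=ORWB L=GWOR
Query: F face = RRGY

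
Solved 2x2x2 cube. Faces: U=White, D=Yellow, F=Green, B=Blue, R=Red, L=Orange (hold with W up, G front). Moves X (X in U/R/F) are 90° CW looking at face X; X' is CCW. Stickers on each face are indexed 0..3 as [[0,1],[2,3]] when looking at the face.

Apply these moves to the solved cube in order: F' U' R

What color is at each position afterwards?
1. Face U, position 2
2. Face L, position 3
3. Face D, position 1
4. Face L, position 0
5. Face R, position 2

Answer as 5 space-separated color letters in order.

Answer: W W B B R

Derivation:
After move 1 (F'): F=GGGG U=WWRR R=YRYR D=OOYY L=OWOW
After move 2 (U'): U=WRWR F=OWGG R=GGYR B=YRBB L=BBOW
After move 3 (R): R=YGRG U=WWWG F=OOGY D=OBYY B=RRRB
Query 1: U[2] = W
Query 2: L[3] = W
Query 3: D[1] = B
Query 4: L[0] = B
Query 5: R[2] = R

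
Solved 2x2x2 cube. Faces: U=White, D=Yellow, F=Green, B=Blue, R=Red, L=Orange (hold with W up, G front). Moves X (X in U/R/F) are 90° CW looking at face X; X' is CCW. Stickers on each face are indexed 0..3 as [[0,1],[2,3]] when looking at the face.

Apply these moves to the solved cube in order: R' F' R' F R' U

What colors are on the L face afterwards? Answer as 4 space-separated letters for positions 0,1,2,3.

Answer: G Y O W

Derivation:
After move 1 (R'): R=RRRR U=WBWB F=GWGW D=YGYG B=YBYB
After move 2 (F'): F=WWGG U=WBRR R=GRYR D=OOYG L=OBOW
After move 3 (R'): R=RRGY U=WYRY F=WBGR D=OWYG B=GBOB
After move 4 (F): F=GWRB U=WYWB R=RRYY D=GRYG L=OOOW
After move 5 (R'): R=RYRY U=WOWG F=GYRB D=GWYB B=GBRB
After move 6 (U): U=WWGO F=RYRB R=GBRY B=OORB L=GYOW
Query: L face = GYOW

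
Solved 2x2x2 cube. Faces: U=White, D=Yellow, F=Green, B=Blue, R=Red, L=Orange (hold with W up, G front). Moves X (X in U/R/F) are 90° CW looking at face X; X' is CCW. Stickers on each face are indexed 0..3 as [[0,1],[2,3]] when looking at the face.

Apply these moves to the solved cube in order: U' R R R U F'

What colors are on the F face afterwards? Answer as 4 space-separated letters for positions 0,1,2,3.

After move 1 (U'): U=WWWW F=OOGG R=GGRR B=RRBB L=BBOO
After move 2 (R): R=RGRG U=WOWG F=OYGY D=YBYR B=WRWB
After move 3 (R): R=RRGG U=WYWY F=OBGR D=YWYW B=GROB
After move 4 (R): R=GRGR U=WBWR F=OWGW D=YOYG B=YRYB
After move 5 (U): U=WWRB F=GRGW R=YRGR B=BBYB L=OWOO
After move 6 (F'): F=RWGG U=WWYG R=ORYR D=WOYG L=OBOR
Query: F face = RWGG

Answer: R W G G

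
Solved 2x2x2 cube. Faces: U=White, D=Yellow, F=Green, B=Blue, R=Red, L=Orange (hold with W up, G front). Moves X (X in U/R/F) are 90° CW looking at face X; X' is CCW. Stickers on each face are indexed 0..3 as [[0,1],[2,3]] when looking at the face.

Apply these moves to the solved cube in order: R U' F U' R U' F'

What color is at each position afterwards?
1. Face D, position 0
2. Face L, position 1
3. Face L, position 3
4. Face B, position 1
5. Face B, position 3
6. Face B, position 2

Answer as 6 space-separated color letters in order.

After move 1 (R): R=RRRR U=WGWG F=GYGY D=YBYB B=WBWB
After move 2 (U'): U=GGWW F=OOGY R=GYRR B=RRWB L=WBOO
After move 3 (F): F=GOYO U=GGOB R=WYWR D=RGYB L=WYOB
After move 4 (U'): U=GBGO F=WYYO R=GOWR B=WYWB L=RROB
After move 5 (R): R=WGRO U=GYGO F=WGYB D=RWYW B=OYBB
After move 6 (U'): U=YOGG F=RRYB R=WGRO B=WGBB L=OYOB
After move 7 (F'): F=RBRY U=YOWR R=WGRO D=YBYW L=OGOG
Query 1: D[0] = Y
Query 2: L[1] = G
Query 3: L[3] = G
Query 4: B[1] = G
Query 5: B[3] = B
Query 6: B[2] = B

Answer: Y G G G B B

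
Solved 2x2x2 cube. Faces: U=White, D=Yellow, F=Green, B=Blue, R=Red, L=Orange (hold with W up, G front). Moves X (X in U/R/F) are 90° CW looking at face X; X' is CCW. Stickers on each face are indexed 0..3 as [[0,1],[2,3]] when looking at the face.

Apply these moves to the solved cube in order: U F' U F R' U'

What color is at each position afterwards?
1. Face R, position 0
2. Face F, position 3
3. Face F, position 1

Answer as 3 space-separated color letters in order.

After move 1 (U): U=WWWW F=RRGG R=BBRR B=OOBB L=GGOO
After move 2 (F'): F=RGRG U=WWBR R=YBYR D=GOYY L=GWOW
After move 3 (U): U=BWRW F=YBRG R=OOYR B=GWBB L=RGOW
After move 4 (F): F=RYGB U=BWWG R=ROWR D=YOYY L=RGOO
After move 5 (R'): R=ORRW U=BBWG F=RWGG D=YYYB B=YWOB
After move 6 (U'): U=BGBW F=RGGG R=RWRW B=OROB L=YWOO
Query 1: R[0] = R
Query 2: F[3] = G
Query 3: F[1] = G

Answer: R G G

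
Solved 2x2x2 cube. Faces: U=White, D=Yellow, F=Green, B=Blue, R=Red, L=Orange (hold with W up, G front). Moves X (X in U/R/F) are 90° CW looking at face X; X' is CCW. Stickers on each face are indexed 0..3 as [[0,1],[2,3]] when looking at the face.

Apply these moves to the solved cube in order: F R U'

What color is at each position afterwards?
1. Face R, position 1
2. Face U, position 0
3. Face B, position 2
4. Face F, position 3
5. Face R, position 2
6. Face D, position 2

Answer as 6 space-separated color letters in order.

Answer: R G W Y R Y

Derivation:
After move 1 (F): F=GGGG U=WWOO R=WRWR D=RRYY L=OYOY
After move 2 (R): R=WWRR U=WGOG F=GRGY D=RBYB B=OBWB
After move 3 (U'): U=GGWO F=OYGY R=GRRR B=WWWB L=OBOY
Query 1: R[1] = R
Query 2: U[0] = G
Query 3: B[2] = W
Query 4: F[3] = Y
Query 5: R[2] = R
Query 6: D[2] = Y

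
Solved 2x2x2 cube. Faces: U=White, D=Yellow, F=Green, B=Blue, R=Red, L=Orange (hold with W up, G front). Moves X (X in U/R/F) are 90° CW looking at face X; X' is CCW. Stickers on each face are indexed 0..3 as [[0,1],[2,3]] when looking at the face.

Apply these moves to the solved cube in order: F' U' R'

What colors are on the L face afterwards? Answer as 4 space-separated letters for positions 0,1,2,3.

After move 1 (F'): F=GGGG U=WWRR R=YRYR D=OOYY L=OWOW
After move 2 (U'): U=WRWR F=OWGG R=GGYR B=YRBB L=BBOW
After move 3 (R'): R=GRGY U=WBWY F=ORGR D=OWYG B=YROB
Query: L face = BBOW

Answer: B B O W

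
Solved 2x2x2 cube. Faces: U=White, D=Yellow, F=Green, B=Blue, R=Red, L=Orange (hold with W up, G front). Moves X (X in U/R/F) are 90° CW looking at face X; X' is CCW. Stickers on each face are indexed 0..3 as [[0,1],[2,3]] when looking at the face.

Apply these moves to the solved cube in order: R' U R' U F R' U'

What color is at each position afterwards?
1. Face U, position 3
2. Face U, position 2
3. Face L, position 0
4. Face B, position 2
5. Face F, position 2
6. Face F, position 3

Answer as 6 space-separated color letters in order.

After move 1 (R'): R=RRRR U=WBWB F=GWGW D=YGYG B=YBYB
After move 2 (U): U=WWBB F=RRGW R=YBRR B=OOYB L=GWOO
After move 3 (R'): R=BRYR U=WYBO F=RWGB D=YRYW B=GOGB
After move 4 (U): U=BWOY F=BRGB R=GOYR B=GWGB L=RWOO
After move 5 (F): F=GBBR U=BWOW R=OOYR D=YGYW L=RYOR
After move 6 (R'): R=OROY U=BGOG F=GWBW D=YBYR B=WWGB
After move 7 (U'): U=GGBO F=RYBW R=GWOY B=ORGB L=WWOR
Query 1: U[3] = O
Query 2: U[2] = B
Query 3: L[0] = W
Query 4: B[2] = G
Query 5: F[2] = B
Query 6: F[3] = W

Answer: O B W G B W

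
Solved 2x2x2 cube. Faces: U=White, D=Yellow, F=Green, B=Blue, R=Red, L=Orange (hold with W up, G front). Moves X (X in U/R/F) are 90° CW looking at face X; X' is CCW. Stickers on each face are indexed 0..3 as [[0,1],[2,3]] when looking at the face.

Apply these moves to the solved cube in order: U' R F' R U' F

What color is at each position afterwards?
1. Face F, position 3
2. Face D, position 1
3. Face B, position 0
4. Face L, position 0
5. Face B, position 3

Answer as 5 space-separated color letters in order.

Answer: G Y Y R B

Derivation:
After move 1 (U'): U=WWWW F=OOGG R=GGRR B=RRBB L=BBOO
After move 2 (R): R=RGRG U=WOWG F=OYGY D=YBYR B=WRWB
After move 3 (F'): F=YYOG U=WORR R=BGYG D=BOYR L=BGOW
After move 4 (R): R=YBGG U=WYRG F=YOOR D=BWYW B=RROB
After move 5 (U'): U=YGWR F=BGOR R=YOGG B=YBOB L=RROW
After move 6 (F): F=OBRG U=YGWR R=WORG D=GYYW L=RBOW
Query 1: F[3] = G
Query 2: D[1] = Y
Query 3: B[0] = Y
Query 4: L[0] = R
Query 5: B[3] = B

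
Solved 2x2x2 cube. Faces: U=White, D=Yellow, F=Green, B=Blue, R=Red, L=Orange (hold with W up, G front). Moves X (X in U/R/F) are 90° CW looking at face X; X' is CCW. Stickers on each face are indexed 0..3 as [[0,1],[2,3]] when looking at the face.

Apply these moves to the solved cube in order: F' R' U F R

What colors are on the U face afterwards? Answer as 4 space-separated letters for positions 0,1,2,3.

After move 1 (F'): F=GGGG U=WWRR R=YRYR D=OOYY L=OWOW
After move 2 (R'): R=RRYY U=WBRB F=GWGR D=OGYG B=YBOB
After move 3 (U): U=RWBB F=RRGR R=YBYY B=OWOB L=GWOW
After move 4 (F): F=GRRR U=RWWW R=BBBY D=YYYG L=GOOG
After move 5 (R): R=BBYB U=RRWR F=GYRG D=YOYO B=WWWB
Query: U face = RRWR

Answer: R R W R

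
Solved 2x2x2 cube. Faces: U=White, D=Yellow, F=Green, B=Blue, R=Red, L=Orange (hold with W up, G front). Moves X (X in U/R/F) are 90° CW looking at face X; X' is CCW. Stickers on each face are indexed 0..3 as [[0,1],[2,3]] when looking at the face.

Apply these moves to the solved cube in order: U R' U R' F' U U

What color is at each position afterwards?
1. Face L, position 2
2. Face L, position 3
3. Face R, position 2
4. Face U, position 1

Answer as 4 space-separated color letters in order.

After move 1 (U): U=WWWW F=RRGG R=BBRR B=OOBB L=GGOO
After move 2 (R'): R=BRBR U=WBWO F=RWGW D=YRYG B=YOYB
After move 3 (U): U=WWOB F=BRGW R=YOBR B=GGYB L=RWOO
After move 4 (R'): R=ORYB U=WYOG F=BWGB D=YRYW B=GGRB
After move 5 (F'): F=WBBG U=WYOY R=RRYB D=WOYW L=RGOO
After move 6 (U): U=OWYY F=RRBG R=GGYB B=RGRB L=WBOO
After move 7 (U): U=YOYW F=GGBG R=RGYB B=WBRB L=RROO
Query 1: L[2] = O
Query 2: L[3] = O
Query 3: R[2] = Y
Query 4: U[1] = O

Answer: O O Y O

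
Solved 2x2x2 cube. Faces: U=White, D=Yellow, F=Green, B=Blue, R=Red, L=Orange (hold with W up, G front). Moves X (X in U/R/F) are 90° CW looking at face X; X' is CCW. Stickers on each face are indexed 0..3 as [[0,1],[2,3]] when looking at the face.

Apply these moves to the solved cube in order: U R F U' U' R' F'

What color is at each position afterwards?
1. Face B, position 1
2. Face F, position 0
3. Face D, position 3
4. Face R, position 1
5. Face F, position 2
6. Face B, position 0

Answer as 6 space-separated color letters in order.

After move 1 (U): U=WWWW F=RRGG R=BBRR B=OOBB L=GGOO
After move 2 (R): R=RBRB U=WRWG F=RYGY D=YBYO B=WOWB
After move 3 (F): F=GRYY U=WROG R=WBGB D=RRYO L=GYOB
After move 4 (U'): U=RGWO F=GYYY R=GRGB B=WBWB L=WOOB
After move 5 (U'): U=GORW F=WOYY R=GYGB B=GRWB L=WBOB
After move 6 (R'): R=YBGG U=GWRG F=WOYW D=ROYY B=ORRB
After move 7 (F'): F=OWWY U=GWYG R=OBRG D=BBYY L=WGOR
Query 1: B[1] = R
Query 2: F[0] = O
Query 3: D[3] = Y
Query 4: R[1] = B
Query 5: F[2] = W
Query 6: B[0] = O

Answer: R O Y B W O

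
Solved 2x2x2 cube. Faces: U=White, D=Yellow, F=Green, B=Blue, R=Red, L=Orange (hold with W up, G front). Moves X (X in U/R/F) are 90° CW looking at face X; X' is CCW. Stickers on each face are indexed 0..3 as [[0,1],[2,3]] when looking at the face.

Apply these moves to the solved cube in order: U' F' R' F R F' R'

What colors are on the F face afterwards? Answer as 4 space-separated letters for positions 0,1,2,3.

After move 1 (U'): U=WWWW F=OOGG R=GGRR B=RRBB L=BBOO
After move 2 (F'): F=OGOG U=WWGR R=YGYR D=BOYY L=BWOW
After move 3 (R'): R=GRYY U=WBGR F=OWOR D=BGYG B=YROB
After move 4 (F): F=OORW U=WBWW R=GRRY D=YGYG L=BBOG
After move 5 (R): R=RGYR U=WOWW F=OGRG D=YOYY B=WRBB
After move 6 (F'): F=GGOR U=WORY R=OGYR D=BGYY L=BWOW
After move 7 (R'): R=GROY U=WBRW F=GOOY D=BGYR B=YRGB
Query: F face = GOOY

Answer: G O O Y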